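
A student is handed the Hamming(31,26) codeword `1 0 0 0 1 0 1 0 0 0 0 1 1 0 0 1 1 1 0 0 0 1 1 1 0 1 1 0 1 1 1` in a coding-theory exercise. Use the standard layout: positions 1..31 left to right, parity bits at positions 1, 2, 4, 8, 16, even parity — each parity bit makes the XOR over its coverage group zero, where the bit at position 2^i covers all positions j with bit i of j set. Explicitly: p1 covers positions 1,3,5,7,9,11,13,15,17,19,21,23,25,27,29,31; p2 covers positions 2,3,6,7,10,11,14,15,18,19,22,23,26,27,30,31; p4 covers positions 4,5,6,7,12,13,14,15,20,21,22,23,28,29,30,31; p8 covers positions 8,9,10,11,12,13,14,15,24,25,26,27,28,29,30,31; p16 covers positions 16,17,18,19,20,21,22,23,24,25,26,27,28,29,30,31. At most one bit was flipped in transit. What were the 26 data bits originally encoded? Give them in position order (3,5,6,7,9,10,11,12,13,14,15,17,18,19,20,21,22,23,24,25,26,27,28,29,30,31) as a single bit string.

01010001100110011110110111

s1: b1⊕b3⊕b5⊕b7⊕b9⊕b11⊕b13⊕b15⊕b17⊕b19⊕b21⊕b23⊕b25⊕b27⊕b29⊕b31 = 1⊕0⊕1⊕1⊕0⊕0⊕1⊕0⊕1⊕0⊕0⊕1⊕0⊕1⊕1⊕1 = 1
s2: b2⊕b3⊕b6⊕b7⊕b10⊕b11⊕b14⊕b15⊕b18⊕b19⊕b22⊕b23⊕b26⊕b27⊕b30⊕b31 = 0⊕0⊕0⊕1⊕0⊕0⊕0⊕0⊕1⊕0⊕1⊕1⊕1⊕1⊕1⊕1 = 0
s4: b4⊕b5⊕b6⊕b7⊕b12⊕b13⊕b14⊕b15⊕b20⊕b21⊕b22⊕b23⊕b28⊕b29⊕b30⊕b31 = 0⊕1⊕0⊕1⊕1⊕1⊕0⊕0⊕0⊕0⊕1⊕1⊕0⊕1⊕1⊕1 = 1
s8: b8⊕b9⊕b10⊕b11⊕b12⊕b13⊕b14⊕b15⊕b24⊕b25⊕b26⊕b27⊕b28⊕b29⊕b30⊕b31 = 0⊕0⊕0⊕0⊕1⊕1⊕0⊕0⊕1⊕0⊕1⊕1⊕0⊕1⊕1⊕1 = 0
s16: b16⊕b17⊕b18⊕b19⊕b20⊕b21⊕b22⊕b23⊕b24⊕b25⊕b26⊕b27⊕b28⊕b29⊕b30⊕b31 = 1⊕1⊕1⊕0⊕0⊕0⊕1⊕1⊕1⊕0⊕1⊕1⊕0⊕1⊕1⊕1 = 1
Syndrome (s16...s1) = 10101 → position 21.
Flip bit 21: corrected codeword = 1000101000011001110011110110111
Data bits at positions 3,5,6,7,9,10,11,12,13,14,15,17,18,19,20,21,22,23,24,25,26,27,28,29,30,31: 01010001100110011110110111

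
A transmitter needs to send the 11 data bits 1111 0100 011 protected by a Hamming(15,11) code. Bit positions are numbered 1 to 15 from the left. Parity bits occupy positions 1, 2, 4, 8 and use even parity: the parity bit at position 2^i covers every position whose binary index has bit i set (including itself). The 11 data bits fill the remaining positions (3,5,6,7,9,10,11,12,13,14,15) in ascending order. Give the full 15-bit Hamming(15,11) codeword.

Place data bits at non-power-of-two positions: b3=1, b5=1, b6=1, b7=1, b9=0, b10=1, b11=0, b12=0, b13=0, b14=1, b15=1.
p1 = XOR of data positions {3,5,7,9,11,13,15} = 1⊕1⊕1⊕0⊕0⊕0⊕1 = 0
p2 = XOR of data positions {3,6,7,10,11,14,15} = 1⊕1⊕1⊕1⊕0⊕1⊕1 = 0
p4 = XOR of data positions {5,6,7,12,13,14,15} = 1⊕1⊕1⊕0⊕0⊕1⊕1 = 1
p8 = XOR of data positions {9,10,11,12,13,14,15} = 0⊕1⊕0⊕0⊕0⊕1⊕1 = 1
Codeword b1..b15 = 001111110100011

001111110100011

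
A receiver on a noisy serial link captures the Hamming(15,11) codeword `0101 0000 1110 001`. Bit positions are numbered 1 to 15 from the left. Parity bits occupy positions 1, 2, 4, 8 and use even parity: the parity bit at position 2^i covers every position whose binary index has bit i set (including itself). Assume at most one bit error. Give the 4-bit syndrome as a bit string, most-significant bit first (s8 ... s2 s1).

0001

s1: b1⊕b3⊕b5⊕b7⊕b9⊕b11⊕b13⊕b15 = 0⊕0⊕0⊕0⊕1⊕1⊕0⊕1 = 1
s2: b2⊕b3⊕b6⊕b7⊕b10⊕b11⊕b14⊕b15 = 1⊕0⊕0⊕0⊕1⊕1⊕0⊕1 = 0
s4: b4⊕b5⊕b6⊕b7⊕b12⊕b13⊕b14⊕b15 = 1⊕0⊕0⊕0⊕0⊕0⊕0⊕1 = 0
s8: b8⊕b9⊕b10⊕b11⊕b12⊕b13⊕b14⊕b15 = 0⊕1⊕1⊕1⊕0⊕0⊕0⊕1 = 0
Syndrome (s8...s1) = 0001 → position 1.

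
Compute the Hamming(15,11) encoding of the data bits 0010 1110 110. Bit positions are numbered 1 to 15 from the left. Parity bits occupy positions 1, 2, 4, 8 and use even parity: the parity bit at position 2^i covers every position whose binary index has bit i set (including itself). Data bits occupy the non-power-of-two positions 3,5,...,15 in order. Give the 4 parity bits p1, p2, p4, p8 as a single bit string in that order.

Place data bits at non-power-of-two positions: b3=0, b5=0, b6=1, b7=0, b9=1, b10=1, b11=1, b12=0, b13=1, b14=1, b15=0.
p1 = XOR of data positions {3,5,7,9,11,13,15} = 0⊕0⊕0⊕1⊕1⊕1⊕0 = 1
p2 = XOR of data positions {3,6,7,10,11,14,15} = 0⊕1⊕0⊕1⊕1⊕1⊕0 = 0
p4 = XOR of data positions {5,6,7,12,13,14,15} = 0⊕1⊕0⊕0⊕1⊕1⊕0 = 1
p8 = XOR of data positions {9,10,11,12,13,14,15} = 1⊕1⊕1⊕0⊕1⊕1⊕0 = 1
Parity bits p1,p2,p4,p8 = 1011

1011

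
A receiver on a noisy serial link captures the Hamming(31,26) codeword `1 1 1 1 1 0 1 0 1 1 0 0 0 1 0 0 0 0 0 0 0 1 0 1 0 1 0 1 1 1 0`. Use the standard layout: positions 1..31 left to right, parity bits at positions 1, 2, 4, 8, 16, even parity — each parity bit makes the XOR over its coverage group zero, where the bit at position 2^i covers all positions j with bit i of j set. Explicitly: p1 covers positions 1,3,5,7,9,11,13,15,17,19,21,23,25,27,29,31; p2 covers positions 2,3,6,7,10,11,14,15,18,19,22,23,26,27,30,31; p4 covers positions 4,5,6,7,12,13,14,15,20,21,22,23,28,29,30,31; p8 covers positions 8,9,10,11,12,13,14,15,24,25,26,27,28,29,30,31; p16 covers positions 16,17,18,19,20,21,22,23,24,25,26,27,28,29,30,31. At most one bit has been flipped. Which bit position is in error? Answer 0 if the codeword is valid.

0

s1: b1⊕b3⊕b5⊕b7⊕b9⊕b11⊕b13⊕b15⊕b17⊕b19⊕b21⊕b23⊕b25⊕b27⊕b29⊕b31 = 1⊕1⊕1⊕1⊕1⊕0⊕0⊕0⊕0⊕0⊕0⊕0⊕0⊕0⊕1⊕0 = 0
s2: b2⊕b3⊕b6⊕b7⊕b10⊕b11⊕b14⊕b15⊕b18⊕b19⊕b22⊕b23⊕b26⊕b27⊕b30⊕b31 = 1⊕1⊕0⊕1⊕1⊕0⊕1⊕0⊕0⊕0⊕1⊕0⊕1⊕0⊕1⊕0 = 0
s4: b4⊕b5⊕b6⊕b7⊕b12⊕b13⊕b14⊕b15⊕b20⊕b21⊕b22⊕b23⊕b28⊕b29⊕b30⊕b31 = 1⊕1⊕0⊕1⊕0⊕0⊕1⊕0⊕0⊕0⊕1⊕0⊕1⊕1⊕1⊕0 = 0
s8: b8⊕b9⊕b10⊕b11⊕b12⊕b13⊕b14⊕b15⊕b24⊕b25⊕b26⊕b27⊕b28⊕b29⊕b30⊕b31 = 0⊕1⊕1⊕0⊕0⊕0⊕1⊕0⊕1⊕0⊕1⊕0⊕1⊕1⊕1⊕0 = 0
s16: b16⊕b17⊕b18⊕b19⊕b20⊕b21⊕b22⊕b23⊕b24⊕b25⊕b26⊕b27⊕b28⊕b29⊕b30⊕b31 = 0⊕0⊕0⊕0⊕0⊕0⊕1⊕0⊕1⊕0⊕1⊕0⊕1⊕1⊕1⊕0 = 0
Syndrome (s16...s1) = 00000 → position 0 (no error).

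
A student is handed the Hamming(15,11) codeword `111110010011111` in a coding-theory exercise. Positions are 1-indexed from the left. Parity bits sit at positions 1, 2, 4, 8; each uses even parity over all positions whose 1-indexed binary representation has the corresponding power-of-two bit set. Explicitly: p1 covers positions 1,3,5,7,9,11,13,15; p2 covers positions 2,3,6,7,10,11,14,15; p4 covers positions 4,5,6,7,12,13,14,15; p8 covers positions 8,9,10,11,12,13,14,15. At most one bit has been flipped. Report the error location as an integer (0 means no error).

s1: b1⊕b3⊕b5⊕b7⊕b9⊕b11⊕b13⊕b15 = 1⊕1⊕1⊕0⊕0⊕1⊕1⊕1 = 0
s2: b2⊕b3⊕b6⊕b7⊕b10⊕b11⊕b14⊕b15 = 1⊕1⊕0⊕0⊕0⊕1⊕1⊕1 = 1
s4: b4⊕b5⊕b6⊕b7⊕b12⊕b13⊕b14⊕b15 = 1⊕1⊕0⊕0⊕1⊕1⊕1⊕1 = 0
s8: b8⊕b9⊕b10⊕b11⊕b12⊕b13⊕b14⊕b15 = 1⊕0⊕0⊕1⊕1⊕1⊕1⊕1 = 0
Syndrome (s8...s1) = 0010 → position 2.

2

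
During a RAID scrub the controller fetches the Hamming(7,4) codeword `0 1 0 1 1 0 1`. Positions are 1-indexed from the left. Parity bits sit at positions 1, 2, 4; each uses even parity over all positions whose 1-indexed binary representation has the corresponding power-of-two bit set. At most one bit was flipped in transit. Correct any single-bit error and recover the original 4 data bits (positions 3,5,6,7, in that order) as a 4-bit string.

0101

s1: b1⊕b3⊕b5⊕b7 = 0⊕0⊕1⊕1 = 0
s2: b2⊕b3⊕b6⊕b7 = 1⊕0⊕0⊕1 = 0
s4: b4⊕b5⊕b6⊕b7 = 1⊕1⊕0⊕1 = 1
Syndrome (s4...s1) = 100 → position 4.
Flip bit 4: corrected codeword = 0100101
Data bits at positions 3,5,6,7: 0101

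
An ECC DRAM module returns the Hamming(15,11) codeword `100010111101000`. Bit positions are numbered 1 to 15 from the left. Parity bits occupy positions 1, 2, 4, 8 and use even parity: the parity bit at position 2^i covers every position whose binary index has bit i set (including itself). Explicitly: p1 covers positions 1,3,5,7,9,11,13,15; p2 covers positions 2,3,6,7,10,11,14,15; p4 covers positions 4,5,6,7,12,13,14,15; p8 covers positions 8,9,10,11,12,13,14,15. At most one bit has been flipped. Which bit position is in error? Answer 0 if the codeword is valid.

4

s1: b1⊕b3⊕b5⊕b7⊕b9⊕b11⊕b13⊕b15 = 1⊕0⊕1⊕1⊕1⊕0⊕0⊕0 = 0
s2: b2⊕b3⊕b6⊕b7⊕b10⊕b11⊕b14⊕b15 = 0⊕0⊕0⊕1⊕1⊕0⊕0⊕0 = 0
s4: b4⊕b5⊕b6⊕b7⊕b12⊕b13⊕b14⊕b15 = 0⊕1⊕0⊕1⊕1⊕0⊕0⊕0 = 1
s8: b8⊕b9⊕b10⊕b11⊕b12⊕b13⊕b14⊕b15 = 1⊕1⊕1⊕0⊕1⊕0⊕0⊕0 = 0
Syndrome (s8...s1) = 0100 → position 4.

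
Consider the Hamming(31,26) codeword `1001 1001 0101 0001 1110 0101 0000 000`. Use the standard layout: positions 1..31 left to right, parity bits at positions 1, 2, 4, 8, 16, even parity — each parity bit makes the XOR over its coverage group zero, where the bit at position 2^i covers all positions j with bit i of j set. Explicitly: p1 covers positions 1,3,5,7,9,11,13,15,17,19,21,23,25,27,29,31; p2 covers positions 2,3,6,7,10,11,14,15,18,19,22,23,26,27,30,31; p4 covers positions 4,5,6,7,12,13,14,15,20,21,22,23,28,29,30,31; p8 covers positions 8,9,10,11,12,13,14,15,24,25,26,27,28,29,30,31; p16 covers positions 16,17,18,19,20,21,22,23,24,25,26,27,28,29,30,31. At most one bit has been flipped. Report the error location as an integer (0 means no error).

s1: b1⊕b3⊕b5⊕b7⊕b9⊕b11⊕b13⊕b15⊕b17⊕b19⊕b21⊕b23⊕b25⊕b27⊕b29⊕b31 = 1⊕0⊕1⊕0⊕0⊕0⊕0⊕0⊕1⊕1⊕0⊕0⊕0⊕0⊕0⊕0 = 0
s2: b2⊕b3⊕b6⊕b7⊕b10⊕b11⊕b14⊕b15⊕b18⊕b19⊕b22⊕b23⊕b26⊕b27⊕b30⊕b31 = 0⊕0⊕0⊕0⊕1⊕0⊕0⊕0⊕1⊕1⊕1⊕0⊕0⊕0⊕0⊕0 = 0
s4: b4⊕b5⊕b6⊕b7⊕b12⊕b13⊕b14⊕b15⊕b20⊕b21⊕b22⊕b23⊕b28⊕b29⊕b30⊕b31 = 1⊕1⊕0⊕0⊕1⊕0⊕0⊕0⊕0⊕0⊕1⊕0⊕0⊕0⊕0⊕0 = 0
s8: b8⊕b9⊕b10⊕b11⊕b12⊕b13⊕b14⊕b15⊕b24⊕b25⊕b26⊕b27⊕b28⊕b29⊕b30⊕b31 = 1⊕0⊕1⊕0⊕1⊕0⊕0⊕0⊕1⊕0⊕0⊕0⊕0⊕0⊕0⊕0 = 0
s16: b16⊕b17⊕b18⊕b19⊕b20⊕b21⊕b22⊕b23⊕b24⊕b25⊕b26⊕b27⊕b28⊕b29⊕b30⊕b31 = 1⊕1⊕1⊕1⊕0⊕0⊕1⊕0⊕1⊕0⊕0⊕0⊕0⊕0⊕0⊕0 = 0
Syndrome (s16...s1) = 00000 → position 0 (no error).

0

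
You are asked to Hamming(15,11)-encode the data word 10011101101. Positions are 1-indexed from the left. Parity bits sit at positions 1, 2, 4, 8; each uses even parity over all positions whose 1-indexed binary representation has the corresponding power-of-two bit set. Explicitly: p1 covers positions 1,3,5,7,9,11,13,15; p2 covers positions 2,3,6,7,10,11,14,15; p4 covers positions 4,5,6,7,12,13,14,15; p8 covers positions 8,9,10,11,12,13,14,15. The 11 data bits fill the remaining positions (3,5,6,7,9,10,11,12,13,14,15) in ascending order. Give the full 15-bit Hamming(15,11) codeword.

101000111101101

Place data bits at non-power-of-two positions: b3=1, b5=0, b6=0, b7=1, b9=1, b10=1, b11=0, b12=1, b13=1, b14=0, b15=1.
p1 = XOR of data positions {3,5,7,9,11,13,15} = 1⊕0⊕1⊕1⊕0⊕1⊕1 = 1
p2 = XOR of data positions {3,6,7,10,11,14,15} = 1⊕0⊕1⊕1⊕0⊕0⊕1 = 0
p4 = XOR of data positions {5,6,7,12,13,14,15} = 0⊕0⊕1⊕1⊕1⊕0⊕1 = 0
p8 = XOR of data positions {9,10,11,12,13,14,15} = 1⊕1⊕0⊕1⊕1⊕0⊕1 = 1
Codeword b1..b15 = 101000111101101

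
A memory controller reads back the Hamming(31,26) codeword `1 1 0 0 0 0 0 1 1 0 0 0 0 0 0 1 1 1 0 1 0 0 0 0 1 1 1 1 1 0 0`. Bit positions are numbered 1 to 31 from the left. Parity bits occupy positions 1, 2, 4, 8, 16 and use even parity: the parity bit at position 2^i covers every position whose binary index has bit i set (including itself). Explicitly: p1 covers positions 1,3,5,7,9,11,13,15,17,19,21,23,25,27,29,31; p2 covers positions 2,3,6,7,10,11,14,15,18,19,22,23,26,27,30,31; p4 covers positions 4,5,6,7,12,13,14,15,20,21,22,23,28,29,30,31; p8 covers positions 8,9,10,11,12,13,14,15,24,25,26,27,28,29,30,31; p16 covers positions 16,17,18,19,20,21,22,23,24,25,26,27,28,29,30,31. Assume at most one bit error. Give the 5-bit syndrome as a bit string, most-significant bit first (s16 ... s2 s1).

s1: b1⊕b3⊕b5⊕b7⊕b9⊕b11⊕b13⊕b15⊕b17⊕b19⊕b21⊕b23⊕b25⊕b27⊕b29⊕b31 = 1⊕0⊕0⊕0⊕1⊕0⊕0⊕0⊕1⊕0⊕0⊕0⊕1⊕1⊕1⊕0 = 0
s2: b2⊕b3⊕b6⊕b7⊕b10⊕b11⊕b14⊕b15⊕b18⊕b19⊕b22⊕b23⊕b26⊕b27⊕b30⊕b31 = 1⊕0⊕0⊕0⊕0⊕0⊕0⊕0⊕1⊕0⊕0⊕0⊕1⊕1⊕0⊕0 = 0
s4: b4⊕b5⊕b6⊕b7⊕b12⊕b13⊕b14⊕b15⊕b20⊕b21⊕b22⊕b23⊕b28⊕b29⊕b30⊕b31 = 0⊕0⊕0⊕0⊕0⊕0⊕0⊕0⊕1⊕0⊕0⊕0⊕1⊕1⊕0⊕0 = 1
s8: b8⊕b9⊕b10⊕b11⊕b12⊕b13⊕b14⊕b15⊕b24⊕b25⊕b26⊕b27⊕b28⊕b29⊕b30⊕b31 = 1⊕1⊕0⊕0⊕0⊕0⊕0⊕0⊕0⊕1⊕1⊕1⊕1⊕1⊕0⊕0 = 1
s16: b16⊕b17⊕b18⊕b19⊕b20⊕b21⊕b22⊕b23⊕b24⊕b25⊕b26⊕b27⊕b28⊕b29⊕b30⊕b31 = 1⊕1⊕1⊕0⊕1⊕0⊕0⊕0⊕0⊕1⊕1⊕1⊕1⊕1⊕0⊕0 = 1
Syndrome (s16...s1) = 11100 → position 28.

11100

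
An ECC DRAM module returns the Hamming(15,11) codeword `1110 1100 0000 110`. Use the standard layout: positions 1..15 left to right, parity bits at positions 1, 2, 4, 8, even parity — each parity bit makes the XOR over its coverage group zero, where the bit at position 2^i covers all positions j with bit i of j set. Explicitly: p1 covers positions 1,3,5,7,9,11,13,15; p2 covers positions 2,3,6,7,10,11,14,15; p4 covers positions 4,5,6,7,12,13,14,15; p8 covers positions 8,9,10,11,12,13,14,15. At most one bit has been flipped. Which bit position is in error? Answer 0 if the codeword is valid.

s1: b1⊕b3⊕b5⊕b7⊕b9⊕b11⊕b13⊕b15 = 1⊕1⊕1⊕0⊕0⊕0⊕1⊕0 = 0
s2: b2⊕b3⊕b6⊕b7⊕b10⊕b11⊕b14⊕b15 = 1⊕1⊕1⊕0⊕0⊕0⊕1⊕0 = 0
s4: b4⊕b5⊕b6⊕b7⊕b12⊕b13⊕b14⊕b15 = 0⊕1⊕1⊕0⊕0⊕1⊕1⊕0 = 0
s8: b8⊕b9⊕b10⊕b11⊕b12⊕b13⊕b14⊕b15 = 0⊕0⊕0⊕0⊕0⊕1⊕1⊕0 = 0
Syndrome (s8...s1) = 0000 → position 0 (no error).

0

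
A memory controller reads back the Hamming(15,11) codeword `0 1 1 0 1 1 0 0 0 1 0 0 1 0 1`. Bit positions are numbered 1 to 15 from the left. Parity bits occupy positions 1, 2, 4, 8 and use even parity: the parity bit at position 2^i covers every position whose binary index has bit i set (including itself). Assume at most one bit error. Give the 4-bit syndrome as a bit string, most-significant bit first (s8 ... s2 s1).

1010

s1: b1⊕b3⊕b5⊕b7⊕b9⊕b11⊕b13⊕b15 = 0⊕1⊕1⊕0⊕0⊕0⊕1⊕1 = 0
s2: b2⊕b3⊕b6⊕b7⊕b10⊕b11⊕b14⊕b15 = 1⊕1⊕1⊕0⊕1⊕0⊕0⊕1 = 1
s4: b4⊕b5⊕b6⊕b7⊕b12⊕b13⊕b14⊕b15 = 0⊕1⊕1⊕0⊕0⊕1⊕0⊕1 = 0
s8: b8⊕b9⊕b10⊕b11⊕b12⊕b13⊕b14⊕b15 = 0⊕0⊕1⊕0⊕0⊕1⊕0⊕1 = 1
Syndrome (s8...s1) = 1010 → position 10.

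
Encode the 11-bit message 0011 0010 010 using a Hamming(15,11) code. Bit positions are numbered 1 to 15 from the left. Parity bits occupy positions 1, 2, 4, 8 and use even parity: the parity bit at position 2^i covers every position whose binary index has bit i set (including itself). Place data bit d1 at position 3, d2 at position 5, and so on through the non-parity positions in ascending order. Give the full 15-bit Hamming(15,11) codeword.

Place data bits at non-power-of-two positions: b3=0, b5=0, b6=1, b7=1, b9=0, b10=0, b11=1, b12=0, b13=0, b14=1, b15=0.
p1 = XOR of data positions {3,5,7,9,11,13,15} = 0⊕0⊕1⊕0⊕1⊕0⊕0 = 0
p2 = XOR of data positions {3,6,7,10,11,14,15} = 0⊕1⊕1⊕0⊕1⊕1⊕0 = 0
p4 = XOR of data positions {5,6,7,12,13,14,15} = 0⊕1⊕1⊕0⊕0⊕1⊕0 = 1
p8 = XOR of data positions {9,10,11,12,13,14,15} = 0⊕0⊕1⊕0⊕0⊕1⊕0 = 0
Codeword b1..b15 = 000101100010010

000101100010010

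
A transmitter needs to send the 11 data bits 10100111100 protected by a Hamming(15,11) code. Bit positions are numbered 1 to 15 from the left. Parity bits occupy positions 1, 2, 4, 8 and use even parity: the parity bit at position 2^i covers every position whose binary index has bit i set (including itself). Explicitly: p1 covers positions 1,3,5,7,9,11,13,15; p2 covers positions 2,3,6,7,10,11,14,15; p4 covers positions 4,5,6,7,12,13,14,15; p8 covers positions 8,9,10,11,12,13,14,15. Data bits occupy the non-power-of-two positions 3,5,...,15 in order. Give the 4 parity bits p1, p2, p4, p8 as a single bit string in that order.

1010

Place data bits at non-power-of-two positions: b3=1, b5=0, b6=1, b7=0, b9=0, b10=1, b11=1, b12=1, b13=1, b14=0, b15=0.
p1 = XOR of data positions {3,5,7,9,11,13,15} = 1⊕0⊕0⊕0⊕1⊕1⊕0 = 1
p2 = XOR of data positions {3,6,7,10,11,14,15} = 1⊕1⊕0⊕1⊕1⊕0⊕0 = 0
p4 = XOR of data positions {5,6,7,12,13,14,15} = 0⊕1⊕0⊕1⊕1⊕0⊕0 = 1
p8 = XOR of data positions {9,10,11,12,13,14,15} = 0⊕1⊕1⊕1⊕1⊕0⊕0 = 0
Parity bits p1,p2,p4,p8 = 1010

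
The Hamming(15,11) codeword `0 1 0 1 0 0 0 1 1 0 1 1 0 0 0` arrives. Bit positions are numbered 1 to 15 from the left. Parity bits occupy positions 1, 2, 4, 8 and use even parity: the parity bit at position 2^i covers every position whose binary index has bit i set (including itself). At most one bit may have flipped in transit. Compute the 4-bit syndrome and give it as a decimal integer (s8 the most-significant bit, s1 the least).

s1: b1⊕b3⊕b5⊕b7⊕b9⊕b11⊕b13⊕b15 = 0⊕0⊕0⊕0⊕1⊕1⊕0⊕0 = 0
s2: b2⊕b3⊕b6⊕b7⊕b10⊕b11⊕b14⊕b15 = 1⊕0⊕0⊕0⊕0⊕1⊕0⊕0 = 0
s4: b4⊕b5⊕b6⊕b7⊕b12⊕b13⊕b14⊕b15 = 1⊕0⊕0⊕0⊕1⊕0⊕0⊕0 = 0
s8: b8⊕b9⊕b10⊕b11⊕b12⊕b13⊕b14⊕b15 = 1⊕1⊕0⊕1⊕1⊕0⊕0⊕0 = 0
Syndrome (s8...s1) = 0000 → position 0 (no error).

0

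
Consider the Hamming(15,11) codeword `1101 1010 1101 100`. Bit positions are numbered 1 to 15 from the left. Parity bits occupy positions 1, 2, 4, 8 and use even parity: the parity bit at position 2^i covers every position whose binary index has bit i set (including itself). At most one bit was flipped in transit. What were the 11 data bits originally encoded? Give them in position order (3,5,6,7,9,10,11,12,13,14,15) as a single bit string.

01001101100

s1: b1⊕b3⊕b5⊕b7⊕b9⊕b11⊕b13⊕b15 = 1⊕0⊕1⊕1⊕1⊕0⊕1⊕0 = 1
s2: b2⊕b3⊕b6⊕b7⊕b10⊕b11⊕b14⊕b15 = 1⊕0⊕0⊕1⊕1⊕0⊕0⊕0 = 1
s4: b4⊕b5⊕b6⊕b7⊕b12⊕b13⊕b14⊕b15 = 1⊕1⊕0⊕1⊕1⊕1⊕0⊕0 = 1
s8: b8⊕b9⊕b10⊕b11⊕b12⊕b13⊕b14⊕b15 = 0⊕1⊕1⊕0⊕1⊕1⊕0⊕0 = 0
Syndrome (s8...s1) = 0111 → position 7.
Flip bit 7: corrected codeword = 110110001101100
Data bits at positions 3,5,6,7,9,10,11,12,13,14,15: 01001101100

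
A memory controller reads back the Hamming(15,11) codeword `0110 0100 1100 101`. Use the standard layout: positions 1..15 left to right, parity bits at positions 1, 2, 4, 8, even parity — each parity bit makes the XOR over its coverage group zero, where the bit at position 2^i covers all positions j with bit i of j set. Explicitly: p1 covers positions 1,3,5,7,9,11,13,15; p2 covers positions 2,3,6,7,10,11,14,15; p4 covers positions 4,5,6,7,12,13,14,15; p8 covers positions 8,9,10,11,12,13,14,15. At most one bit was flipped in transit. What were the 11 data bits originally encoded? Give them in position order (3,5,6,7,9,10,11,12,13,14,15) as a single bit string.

s1: b1⊕b3⊕b5⊕b7⊕b9⊕b11⊕b13⊕b15 = 0⊕1⊕0⊕0⊕1⊕0⊕1⊕1 = 0
s2: b2⊕b3⊕b6⊕b7⊕b10⊕b11⊕b14⊕b15 = 1⊕1⊕1⊕0⊕1⊕0⊕0⊕1 = 1
s4: b4⊕b5⊕b6⊕b7⊕b12⊕b13⊕b14⊕b15 = 0⊕0⊕1⊕0⊕0⊕1⊕0⊕1 = 1
s8: b8⊕b9⊕b10⊕b11⊕b12⊕b13⊕b14⊕b15 = 0⊕1⊕1⊕0⊕0⊕1⊕0⊕1 = 0
Syndrome (s8...s1) = 0110 → position 6.
Flip bit 6: corrected codeword = 011000001100101
Data bits at positions 3,5,6,7,9,10,11,12,13,14,15: 10001100101

10001100101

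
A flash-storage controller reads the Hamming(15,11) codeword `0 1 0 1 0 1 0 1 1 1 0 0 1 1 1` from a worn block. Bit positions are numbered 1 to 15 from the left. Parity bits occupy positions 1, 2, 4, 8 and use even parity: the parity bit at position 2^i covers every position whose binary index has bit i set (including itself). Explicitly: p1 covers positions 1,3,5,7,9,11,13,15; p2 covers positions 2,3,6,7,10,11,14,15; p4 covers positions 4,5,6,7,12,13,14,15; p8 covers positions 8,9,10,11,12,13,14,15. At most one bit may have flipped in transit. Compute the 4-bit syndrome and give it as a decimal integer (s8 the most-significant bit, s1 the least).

7

s1: b1⊕b3⊕b5⊕b7⊕b9⊕b11⊕b13⊕b15 = 0⊕0⊕0⊕0⊕1⊕0⊕1⊕1 = 1
s2: b2⊕b3⊕b6⊕b7⊕b10⊕b11⊕b14⊕b15 = 1⊕0⊕1⊕0⊕1⊕0⊕1⊕1 = 1
s4: b4⊕b5⊕b6⊕b7⊕b12⊕b13⊕b14⊕b15 = 1⊕0⊕1⊕0⊕0⊕1⊕1⊕1 = 1
s8: b8⊕b9⊕b10⊕b11⊕b12⊕b13⊕b14⊕b15 = 1⊕1⊕1⊕0⊕0⊕1⊕1⊕1 = 0
Syndrome (s8...s1) = 0111 → position 7.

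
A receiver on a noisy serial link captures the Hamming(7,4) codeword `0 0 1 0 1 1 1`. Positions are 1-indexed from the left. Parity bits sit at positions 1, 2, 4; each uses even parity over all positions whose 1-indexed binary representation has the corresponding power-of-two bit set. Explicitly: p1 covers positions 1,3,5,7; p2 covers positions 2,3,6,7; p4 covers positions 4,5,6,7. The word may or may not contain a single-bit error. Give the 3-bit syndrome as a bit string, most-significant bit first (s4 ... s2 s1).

s1: b1⊕b3⊕b5⊕b7 = 0⊕1⊕1⊕1 = 1
s2: b2⊕b3⊕b6⊕b7 = 0⊕1⊕1⊕1 = 1
s4: b4⊕b5⊕b6⊕b7 = 0⊕1⊕1⊕1 = 1
Syndrome (s4...s1) = 111 → position 7.

111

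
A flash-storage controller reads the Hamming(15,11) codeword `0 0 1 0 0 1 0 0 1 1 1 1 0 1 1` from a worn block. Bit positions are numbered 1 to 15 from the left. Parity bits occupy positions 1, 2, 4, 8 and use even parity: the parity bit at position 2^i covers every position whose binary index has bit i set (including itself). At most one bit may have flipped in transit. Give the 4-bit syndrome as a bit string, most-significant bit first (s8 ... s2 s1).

0000

s1: b1⊕b3⊕b5⊕b7⊕b9⊕b11⊕b13⊕b15 = 0⊕1⊕0⊕0⊕1⊕1⊕0⊕1 = 0
s2: b2⊕b3⊕b6⊕b7⊕b10⊕b11⊕b14⊕b15 = 0⊕1⊕1⊕0⊕1⊕1⊕1⊕1 = 0
s4: b4⊕b5⊕b6⊕b7⊕b12⊕b13⊕b14⊕b15 = 0⊕0⊕1⊕0⊕1⊕0⊕1⊕1 = 0
s8: b8⊕b9⊕b10⊕b11⊕b12⊕b13⊕b14⊕b15 = 0⊕1⊕1⊕1⊕1⊕0⊕1⊕1 = 0
Syndrome (s8...s1) = 0000 → position 0 (no error).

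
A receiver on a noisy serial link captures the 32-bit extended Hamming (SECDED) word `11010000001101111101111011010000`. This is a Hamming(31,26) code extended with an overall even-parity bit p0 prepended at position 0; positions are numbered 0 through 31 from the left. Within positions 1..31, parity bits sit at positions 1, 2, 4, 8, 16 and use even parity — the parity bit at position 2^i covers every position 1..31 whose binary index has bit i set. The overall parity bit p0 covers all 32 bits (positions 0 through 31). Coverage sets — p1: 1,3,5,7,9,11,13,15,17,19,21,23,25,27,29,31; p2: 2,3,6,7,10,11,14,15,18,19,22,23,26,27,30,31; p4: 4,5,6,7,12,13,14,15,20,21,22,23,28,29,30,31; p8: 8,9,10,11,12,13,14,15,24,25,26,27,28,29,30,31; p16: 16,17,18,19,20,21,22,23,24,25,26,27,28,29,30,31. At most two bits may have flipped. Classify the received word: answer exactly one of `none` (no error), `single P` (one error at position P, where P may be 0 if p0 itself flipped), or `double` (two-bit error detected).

s1: b1⊕b3⊕b5⊕b7⊕b9⊕b11⊕b13⊕b15⊕b17⊕b19⊕b21⊕b23⊕b25⊕b27⊕b29⊕b31 = 1⊕1⊕0⊕0⊕0⊕1⊕1⊕1⊕1⊕1⊕1⊕0⊕1⊕1⊕0⊕0 = 0
s2: b2⊕b3⊕b6⊕b7⊕b10⊕b11⊕b14⊕b15⊕b18⊕b19⊕b22⊕b23⊕b26⊕b27⊕b30⊕b31 = 0⊕1⊕0⊕0⊕1⊕1⊕1⊕1⊕0⊕1⊕1⊕0⊕0⊕1⊕0⊕0 = 0
s4: b4⊕b5⊕b6⊕b7⊕b12⊕b13⊕b14⊕b15⊕b20⊕b21⊕b22⊕b23⊕b28⊕b29⊕b30⊕b31 = 0⊕0⊕0⊕0⊕0⊕1⊕1⊕1⊕1⊕1⊕1⊕0⊕0⊕0⊕0⊕0 = 0
s8: b8⊕b9⊕b10⊕b11⊕b12⊕b13⊕b14⊕b15⊕b24⊕b25⊕b26⊕b27⊕b28⊕b29⊕b30⊕b31 = 0⊕0⊕1⊕1⊕0⊕1⊕1⊕1⊕1⊕1⊕0⊕1⊕0⊕0⊕0⊕0 = 0
s16: b16⊕b17⊕b18⊕b19⊕b20⊕b21⊕b22⊕b23⊕b24⊕b25⊕b26⊕b27⊕b28⊕b29⊕b30⊕b31 = 1⊕1⊕0⊕1⊕1⊕1⊕1⊕0⊕1⊕1⊕0⊕1⊕0⊕0⊕0⊕0 = 1
Syndrome (s16...s1) = 10000 → position 16.
Overall parity (XOR of all 32 bits, including p0): 1⊕1⊕0⊕1⊕0⊕0⊕0⊕0⊕0⊕0⊕1⊕1⊕0⊕1⊕1⊕1⊕1⊕1⊕0⊕1⊕1⊕1⊕1⊕0⊕1⊕1⊕0⊕1⊕0⊕0⊕0⊕0 = 1
Overall=1, syndrome position=16 → single-bit error at position 16.

single 16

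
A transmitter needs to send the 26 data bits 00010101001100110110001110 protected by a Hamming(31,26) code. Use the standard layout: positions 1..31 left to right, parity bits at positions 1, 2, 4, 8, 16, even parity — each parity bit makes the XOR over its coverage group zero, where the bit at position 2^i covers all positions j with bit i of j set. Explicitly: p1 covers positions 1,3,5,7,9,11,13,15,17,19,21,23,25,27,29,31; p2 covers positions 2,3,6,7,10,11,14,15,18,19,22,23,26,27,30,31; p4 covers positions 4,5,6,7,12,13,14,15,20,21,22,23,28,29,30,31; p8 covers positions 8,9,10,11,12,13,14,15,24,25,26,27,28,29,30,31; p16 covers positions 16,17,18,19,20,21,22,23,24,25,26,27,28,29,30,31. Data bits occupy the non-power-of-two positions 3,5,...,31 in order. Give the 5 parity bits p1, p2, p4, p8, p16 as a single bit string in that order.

01110

Place data bits at non-power-of-two positions: b3=0, b5=0, b6=0, b7=1, b9=0, b10=1, b11=0, b12=1, b13=0, b14=0, b15=1, b17=1, b18=0, b19=0, b20=1, b21=1, b22=0, b23=1, b24=1, b25=0, b26=0, b27=0, b28=1, b29=1, b30=1, b31=0.
p1 = XOR of data positions {3,5,7,9,11,13,15,17,19,21,23,25,27,29,31} = 0⊕0⊕1⊕0⊕0⊕0⊕1⊕1⊕0⊕1⊕1⊕0⊕0⊕1⊕0 = 0
p2 = XOR of data positions {3,6,7,10,11,14,15,18,19,22,23,26,27,30,31} = 0⊕0⊕1⊕1⊕0⊕0⊕1⊕0⊕0⊕0⊕1⊕0⊕0⊕1⊕0 = 1
p4 = XOR of data positions {5,6,7,12,13,14,15,20,21,22,23,28,29,30,31} = 0⊕0⊕1⊕1⊕0⊕0⊕1⊕1⊕1⊕0⊕1⊕1⊕1⊕1⊕0 = 1
p8 = XOR of data positions {9,10,11,12,13,14,15,24,25,26,27,28,29,30,31} = 0⊕1⊕0⊕1⊕0⊕0⊕1⊕1⊕0⊕0⊕0⊕1⊕1⊕1⊕0 = 1
p16 = XOR of data positions {17,18,19,20,21,22,23,24,25,26,27,28,29,30,31} = 1⊕0⊕0⊕1⊕1⊕0⊕1⊕1⊕0⊕0⊕0⊕1⊕1⊕1⊕0 = 0
Parity bits p1,p2,p4,p8,p16 = 01110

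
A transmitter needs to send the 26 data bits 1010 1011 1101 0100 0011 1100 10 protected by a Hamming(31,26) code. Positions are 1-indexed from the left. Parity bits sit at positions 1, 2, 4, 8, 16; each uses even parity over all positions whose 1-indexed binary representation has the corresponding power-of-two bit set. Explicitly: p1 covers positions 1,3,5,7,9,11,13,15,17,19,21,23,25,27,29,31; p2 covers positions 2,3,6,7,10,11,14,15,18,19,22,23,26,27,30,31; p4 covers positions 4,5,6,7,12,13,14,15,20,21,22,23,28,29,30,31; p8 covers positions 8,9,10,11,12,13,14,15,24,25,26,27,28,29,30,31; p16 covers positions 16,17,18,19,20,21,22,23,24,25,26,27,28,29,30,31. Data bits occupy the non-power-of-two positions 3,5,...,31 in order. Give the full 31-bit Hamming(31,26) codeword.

Place data bits at non-power-of-two positions: b3=1, b5=0, b6=1, b7=0, b9=1, b10=0, b11=1, b12=1, b13=1, b14=1, b15=0, b17=1, b18=0, b19=1, b20=0, b21=0, b22=0, b23=0, b24=1, b25=1, b26=1, b27=1, b28=0, b29=0, b30=1, b31=0.
p1 = XOR of data positions {3,5,7,9,11,13,15,17,19,21,23,25,27,29,31} = 1⊕0⊕0⊕1⊕1⊕1⊕0⊕1⊕1⊕0⊕0⊕1⊕1⊕0⊕0 = 0
p2 = XOR of data positions {3,6,7,10,11,14,15,18,19,22,23,26,27,30,31} = 1⊕1⊕0⊕0⊕1⊕1⊕0⊕0⊕1⊕0⊕0⊕1⊕1⊕1⊕0 = 0
p4 = XOR of data positions {5,6,7,12,13,14,15,20,21,22,23,28,29,30,31} = 0⊕1⊕0⊕1⊕1⊕1⊕0⊕0⊕0⊕0⊕0⊕0⊕0⊕1⊕0 = 1
p8 = XOR of data positions {9,10,11,12,13,14,15,24,25,26,27,28,29,30,31} = 1⊕0⊕1⊕1⊕1⊕1⊕0⊕1⊕1⊕1⊕1⊕0⊕0⊕1⊕0 = 0
p16 = XOR of data positions {17,18,19,20,21,22,23,24,25,26,27,28,29,30,31} = 1⊕0⊕1⊕0⊕0⊕0⊕0⊕1⊕1⊕1⊕1⊕0⊕0⊕1⊕0 = 1
Codeword b1..b31 = 0011010010111101101000011110010

0011010010111101101000011110010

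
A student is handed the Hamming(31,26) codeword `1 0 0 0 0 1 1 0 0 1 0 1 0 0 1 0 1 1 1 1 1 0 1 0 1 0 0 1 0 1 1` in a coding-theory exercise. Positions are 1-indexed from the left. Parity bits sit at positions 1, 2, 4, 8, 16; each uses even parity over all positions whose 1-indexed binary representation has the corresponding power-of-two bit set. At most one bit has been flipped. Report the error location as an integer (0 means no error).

s1: b1⊕b3⊕b5⊕b7⊕b9⊕b11⊕b13⊕b15⊕b17⊕b19⊕b21⊕b23⊕b25⊕b27⊕b29⊕b31 = 1⊕0⊕0⊕1⊕0⊕0⊕0⊕1⊕1⊕1⊕1⊕1⊕1⊕0⊕0⊕1 = 1
s2: b2⊕b3⊕b6⊕b7⊕b10⊕b11⊕b14⊕b15⊕b18⊕b19⊕b22⊕b23⊕b26⊕b27⊕b30⊕b31 = 0⊕0⊕1⊕1⊕1⊕0⊕0⊕1⊕1⊕1⊕0⊕1⊕0⊕0⊕1⊕1 = 1
s4: b4⊕b5⊕b6⊕b7⊕b12⊕b13⊕b14⊕b15⊕b20⊕b21⊕b22⊕b23⊕b28⊕b29⊕b30⊕b31 = 0⊕0⊕1⊕1⊕1⊕0⊕0⊕1⊕1⊕1⊕0⊕1⊕1⊕0⊕1⊕1 = 0
s8: b8⊕b9⊕b10⊕b11⊕b12⊕b13⊕b14⊕b15⊕b24⊕b25⊕b26⊕b27⊕b28⊕b29⊕b30⊕b31 = 0⊕0⊕1⊕0⊕1⊕0⊕0⊕1⊕0⊕1⊕0⊕0⊕1⊕0⊕1⊕1 = 1
s16: b16⊕b17⊕b18⊕b19⊕b20⊕b21⊕b22⊕b23⊕b24⊕b25⊕b26⊕b27⊕b28⊕b29⊕b30⊕b31 = 0⊕1⊕1⊕1⊕1⊕1⊕0⊕1⊕0⊕1⊕0⊕0⊕1⊕0⊕1⊕1 = 0
Syndrome (s16...s1) = 01011 → position 11.

11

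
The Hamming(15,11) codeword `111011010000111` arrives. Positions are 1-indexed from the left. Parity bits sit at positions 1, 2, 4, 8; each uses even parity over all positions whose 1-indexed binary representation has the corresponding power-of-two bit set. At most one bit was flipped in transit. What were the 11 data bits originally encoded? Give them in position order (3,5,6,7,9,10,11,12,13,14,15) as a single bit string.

11110000111

s1: b1⊕b3⊕b5⊕b7⊕b9⊕b11⊕b13⊕b15 = 1⊕1⊕1⊕0⊕0⊕0⊕1⊕1 = 1
s2: b2⊕b3⊕b6⊕b7⊕b10⊕b11⊕b14⊕b15 = 1⊕1⊕1⊕0⊕0⊕0⊕1⊕1 = 1
s4: b4⊕b5⊕b6⊕b7⊕b12⊕b13⊕b14⊕b15 = 0⊕1⊕1⊕0⊕0⊕1⊕1⊕1 = 1
s8: b8⊕b9⊕b10⊕b11⊕b12⊕b13⊕b14⊕b15 = 1⊕0⊕0⊕0⊕0⊕1⊕1⊕1 = 0
Syndrome (s8...s1) = 0111 → position 7.
Flip bit 7: corrected codeword = 111011110000111
Data bits at positions 3,5,6,7,9,10,11,12,13,14,15: 11110000111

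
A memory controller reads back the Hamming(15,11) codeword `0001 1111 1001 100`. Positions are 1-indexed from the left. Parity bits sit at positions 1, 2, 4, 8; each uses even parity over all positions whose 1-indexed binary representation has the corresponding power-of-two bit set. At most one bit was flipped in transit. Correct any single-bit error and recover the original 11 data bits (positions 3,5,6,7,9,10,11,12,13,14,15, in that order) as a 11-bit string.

01111001100

s1: b1⊕b3⊕b5⊕b7⊕b9⊕b11⊕b13⊕b15 = 0⊕0⊕1⊕1⊕1⊕0⊕1⊕0 = 0
s2: b2⊕b3⊕b6⊕b7⊕b10⊕b11⊕b14⊕b15 = 0⊕0⊕1⊕1⊕0⊕0⊕0⊕0 = 0
s4: b4⊕b5⊕b6⊕b7⊕b12⊕b13⊕b14⊕b15 = 1⊕1⊕1⊕1⊕1⊕1⊕0⊕0 = 0
s8: b8⊕b9⊕b10⊕b11⊕b12⊕b13⊕b14⊕b15 = 1⊕1⊕0⊕0⊕1⊕1⊕0⊕0 = 0
Syndrome (s8...s1) = 0000 → position 0 (no error).
No correction needed.
Data bits at positions 3,5,6,7,9,10,11,12,13,14,15: 01111001100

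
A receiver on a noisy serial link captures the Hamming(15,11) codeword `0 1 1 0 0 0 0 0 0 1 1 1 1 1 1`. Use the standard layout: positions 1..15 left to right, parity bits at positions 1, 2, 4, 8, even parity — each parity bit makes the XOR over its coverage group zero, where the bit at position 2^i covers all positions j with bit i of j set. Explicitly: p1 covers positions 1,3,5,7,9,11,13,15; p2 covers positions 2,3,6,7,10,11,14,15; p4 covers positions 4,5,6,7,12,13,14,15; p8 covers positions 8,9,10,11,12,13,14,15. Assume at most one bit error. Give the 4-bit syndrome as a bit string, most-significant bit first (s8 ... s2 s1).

s1: b1⊕b3⊕b5⊕b7⊕b9⊕b11⊕b13⊕b15 = 0⊕1⊕0⊕0⊕0⊕1⊕1⊕1 = 0
s2: b2⊕b3⊕b6⊕b7⊕b10⊕b11⊕b14⊕b15 = 1⊕1⊕0⊕0⊕1⊕1⊕1⊕1 = 0
s4: b4⊕b5⊕b6⊕b7⊕b12⊕b13⊕b14⊕b15 = 0⊕0⊕0⊕0⊕1⊕1⊕1⊕1 = 0
s8: b8⊕b9⊕b10⊕b11⊕b12⊕b13⊕b14⊕b15 = 0⊕0⊕1⊕1⊕1⊕1⊕1⊕1 = 0
Syndrome (s8...s1) = 0000 → position 0 (no error).

0000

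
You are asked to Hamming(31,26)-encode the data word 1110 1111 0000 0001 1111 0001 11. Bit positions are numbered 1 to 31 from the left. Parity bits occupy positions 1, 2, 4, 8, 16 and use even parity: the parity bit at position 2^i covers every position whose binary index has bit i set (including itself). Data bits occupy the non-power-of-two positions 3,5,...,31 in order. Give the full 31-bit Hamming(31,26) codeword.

Place data bits at non-power-of-two positions: b3=1, b5=1, b6=1, b7=0, b9=1, b10=1, b11=1, b12=1, b13=0, b14=0, b15=0, b17=0, b18=0, b19=0, b20=0, b21=1, b22=1, b23=1, b24=1, b25=1, b26=0, b27=0, b28=0, b29=1, b30=1, b31=1.
p1 = XOR of data positions {3,5,7,9,11,13,15,17,19,21,23,25,27,29,31} = 1⊕1⊕0⊕1⊕1⊕0⊕0⊕0⊕0⊕1⊕1⊕1⊕0⊕1⊕1 = 1
p2 = XOR of data positions {3,6,7,10,11,14,15,18,19,22,23,26,27,30,31} = 1⊕1⊕0⊕1⊕1⊕0⊕0⊕0⊕0⊕1⊕1⊕0⊕0⊕1⊕1 = 0
p4 = XOR of data positions {5,6,7,12,13,14,15,20,21,22,23,28,29,30,31} = 1⊕1⊕0⊕1⊕0⊕0⊕0⊕0⊕1⊕1⊕1⊕0⊕1⊕1⊕1 = 1
p8 = XOR of data positions {9,10,11,12,13,14,15,24,25,26,27,28,29,30,31} = 1⊕1⊕1⊕1⊕0⊕0⊕0⊕1⊕1⊕0⊕0⊕0⊕1⊕1⊕1 = 1
p16 = XOR of data positions {17,18,19,20,21,22,23,24,25,26,27,28,29,30,31} = 0⊕0⊕0⊕0⊕1⊕1⊕1⊕1⊕1⊕0⊕0⊕0⊕1⊕1⊕1 = 0
Codeword b1..b31 = 1011110111110000000011111000111

1011110111110000000011111000111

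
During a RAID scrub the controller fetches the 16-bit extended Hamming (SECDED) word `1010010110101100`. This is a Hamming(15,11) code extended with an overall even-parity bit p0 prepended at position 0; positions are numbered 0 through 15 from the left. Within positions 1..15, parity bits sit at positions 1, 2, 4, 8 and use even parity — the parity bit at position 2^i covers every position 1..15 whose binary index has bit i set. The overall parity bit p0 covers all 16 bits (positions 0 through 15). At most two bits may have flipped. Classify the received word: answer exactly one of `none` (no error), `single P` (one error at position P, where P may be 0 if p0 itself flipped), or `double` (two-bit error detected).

double

s1: b1⊕b3⊕b5⊕b7⊕b9⊕b11⊕b13⊕b15 = 0⊕0⊕1⊕1⊕0⊕0⊕1⊕0 = 1
s2: b2⊕b3⊕b6⊕b7⊕b10⊕b11⊕b14⊕b15 = 1⊕0⊕0⊕1⊕1⊕0⊕0⊕0 = 1
s4: b4⊕b5⊕b6⊕b7⊕b12⊕b13⊕b14⊕b15 = 0⊕1⊕0⊕1⊕1⊕1⊕0⊕0 = 0
s8: b8⊕b9⊕b10⊕b11⊕b12⊕b13⊕b14⊕b15 = 1⊕0⊕1⊕0⊕1⊕1⊕0⊕0 = 0
Syndrome (s8...s1) = 0011 → position 3.
Overall parity (XOR of all 16 bits, including p0): 1⊕0⊕1⊕0⊕0⊕1⊕0⊕1⊕1⊕0⊕1⊕0⊕1⊕1⊕0⊕0 = 0
Overall=0, syndrome position=3 → double-bit error detected (uncorrectable).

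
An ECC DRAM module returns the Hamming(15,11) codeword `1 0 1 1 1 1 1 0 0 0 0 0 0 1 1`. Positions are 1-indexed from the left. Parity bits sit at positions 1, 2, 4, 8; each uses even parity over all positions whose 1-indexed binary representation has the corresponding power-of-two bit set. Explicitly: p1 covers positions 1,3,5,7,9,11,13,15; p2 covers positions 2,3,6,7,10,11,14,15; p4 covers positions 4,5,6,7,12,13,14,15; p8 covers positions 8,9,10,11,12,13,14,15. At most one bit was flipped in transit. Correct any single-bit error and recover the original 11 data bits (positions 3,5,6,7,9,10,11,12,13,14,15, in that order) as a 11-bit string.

s1: b1⊕b3⊕b5⊕b7⊕b9⊕b11⊕b13⊕b15 = 1⊕1⊕1⊕1⊕0⊕0⊕0⊕1 = 1
s2: b2⊕b3⊕b6⊕b7⊕b10⊕b11⊕b14⊕b15 = 0⊕1⊕1⊕1⊕0⊕0⊕1⊕1 = 1
s4: b4⊕b5⊕b6⊕b7⊕b12⊕b13⊕b14⊕b15 = 1⊕1⊕1⊕1⊕0⊕0⊕1⊕1 = 0
s8: b8⊕b9⊕b10⊕b11⊕b12⊕b13⊕b14⊕b15 = 0⊕0⊕0⊕0⊕0⊕0⊕1⊕1 = 0
Syndrome (s8...s1) = 0011 → position 3.
Flip bit 3: corrected codeword = 100111100000011
Data bits at positions 3,5,6,7,9,10,11,12,13,14,15: 01110000011

01110000011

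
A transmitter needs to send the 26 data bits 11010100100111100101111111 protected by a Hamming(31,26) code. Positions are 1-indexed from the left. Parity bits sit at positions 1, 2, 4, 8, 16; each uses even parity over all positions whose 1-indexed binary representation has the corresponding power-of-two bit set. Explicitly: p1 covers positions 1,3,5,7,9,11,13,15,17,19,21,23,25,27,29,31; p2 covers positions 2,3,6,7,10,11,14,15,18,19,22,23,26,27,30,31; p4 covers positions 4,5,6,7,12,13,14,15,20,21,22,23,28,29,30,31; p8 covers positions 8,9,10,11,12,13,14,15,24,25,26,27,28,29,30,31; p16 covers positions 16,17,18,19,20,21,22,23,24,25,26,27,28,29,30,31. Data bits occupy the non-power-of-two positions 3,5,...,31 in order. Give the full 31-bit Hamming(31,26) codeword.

Place data bits at non-power-of-two positions: b3=1, b5=1, b6=0, b7=1, b9=0, b10=1, b11=0, b12=0, b13=1, b14=0, b15=0, b17=1, b18=1, b19=1, b20=1, b21=0, b22=0, b23=1, b24=0, b25=1, b26=1, b27=1, b28=1, b29=1, b30=1, b31=1.
p1 = XOR of data positions {3,5,7,9,11,13,15,17,19,21,23,25,27,29,31} = 1⊕1⊕1⊕0⊕0⊕1⊕0⊕1⊕1⊕0⊕1⊕1⊕1⊕1⊕1 = 1
p2 = XOR of data positions {3,6,7,10,11,14,15,18,19,22,23,26,27,30,31} = 1⊕0⊕1⊕1⊕0⊕0⊕0⊕1⊕1⊕0⊕1⊕1⊕1⊕1⊕1 = 0
p4 = XOR of data positions {5,6,7,12,13,14,15,20,21,22,23,28,29,30,31} = 1⊕0⊕1⊕0⊕1⊕0⊕0⊕1⊕0⊕0⊕1⊕1⊕1⊕1⊕1 = 1
p8 = XOR of data positions {9,10,11,12,13,14,15,24,25,26,27,28,29,30,31} = 0⊕1⊕0⊕0⊕1⊕0⊕0⊕0⊕1⊕1⊕1⊕1⊕1⊕1⊕1 = 1
p16 = XOR of data positions {17,18,19,20,21,22,23,24,25,26,27,28,29,30,31} = 1⊕1⊕1⊕1⊕0⊕0⊕1⊕0⊕1⊕1⊕1⊕1⊕1⊕1⊕1 = 0
Codeword b1..b31 = 1011101101001000111100101111111

1011101101001000111100101111111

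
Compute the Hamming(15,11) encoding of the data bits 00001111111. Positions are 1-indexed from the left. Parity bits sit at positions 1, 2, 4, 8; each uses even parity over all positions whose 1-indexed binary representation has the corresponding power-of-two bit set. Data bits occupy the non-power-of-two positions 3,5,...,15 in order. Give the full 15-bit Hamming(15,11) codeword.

000000011111111

Place data bits at non-power-of-two positions: b3=0, b5=0, b6=0, b7=0, b9=1, b10=1, b11=1, b12=1, b13=1, b14=1, b15=1.
p1 = XOR of data positions {3,5,7,9,11,13,15} = 0⊕0⊕0⊕1⊕1⊕1⊕1 = 0
p2 = XOR of data positions {3,6,7,10,11,14,15} = 0⊕0⊕0⊕1⊕1⊕1⊕1 = 0
p4 = XOR of data positions {5,6,7,12,13,14,15} = 0⊕0⊕0⊕1⊕1⊕1⊕1 = 0
p8 = XOR of data positions {9,10,11,12,13,14,15} = 1⊕1⊕1⊕1⊕1⊕1⊕1 = 1
Codeword b1..b15 = 000000011111111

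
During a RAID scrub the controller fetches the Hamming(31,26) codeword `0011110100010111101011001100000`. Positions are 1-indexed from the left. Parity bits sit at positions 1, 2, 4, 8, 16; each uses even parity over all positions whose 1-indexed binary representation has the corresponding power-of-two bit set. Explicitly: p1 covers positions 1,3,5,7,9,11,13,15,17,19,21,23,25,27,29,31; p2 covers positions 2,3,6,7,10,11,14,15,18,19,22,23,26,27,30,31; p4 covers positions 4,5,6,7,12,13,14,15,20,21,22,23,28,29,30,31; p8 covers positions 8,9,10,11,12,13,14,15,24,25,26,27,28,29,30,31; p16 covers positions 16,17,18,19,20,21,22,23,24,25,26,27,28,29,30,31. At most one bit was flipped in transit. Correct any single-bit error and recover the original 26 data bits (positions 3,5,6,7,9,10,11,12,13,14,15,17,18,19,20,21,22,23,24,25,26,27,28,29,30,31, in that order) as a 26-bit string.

11100001011100011001100000

s1: b1⊕b3⊕b5⊕b7⊕b9⊕b11⊕b13⊕b15⊕b17⊕b19⊕b21⊕b23⊕b25⊕b27⊕b29⊕b31 = 0⊕1⊕1⊕0⊕0⊕0⊕0⊕1⊕1⊕1⊕1⊕0⊕1⊕0⊕0⊕0 = 1
s2: b2⊕b3⊕b6⊕b7⊕b10⊕b11⊕b14⊕b15⊕b18⊕b19⊕b22⊕b23⊕b26⊕b27⊕b30⊕b31 = 0⊕1⊕1⊕0⊕0⊕0⊕1⊕1⊕0⊕1⊕1⊕0⊕1⊕0⊕0⊕0 = 1
s4: b4⊕b5⊕b6⊕b7⊕b12⊕b13⊕b14⊕b15⊕b20⊕b21⊕b22⊕b23⊕b28⊕b29⊕b30⊕b31 = 1⊕1⊕1⊕0⊕1⊕0⊕1⊕1⊕0⊕1⊕1⊕0⊕0⊕0⊕0⊕0 = 0
s8: b8⊕b9⊕b10⊕b11⊕b12⊕b13⊕b14⊕b15⊕b24⊕b25⊕b26⊕b27⊕b28⊕b29⊕b30⊕b31 = 1⊕0⊕0⊕0⊕1⊕0⊕1⊕1⊕0⊕1⊕1⊕0⊕0⊕0⊕0⊕0 = 0
s16: b16⊕b17⊕b18⊕b19⊕b20⊕b21⊕b22⊕b23⊕b24⊕b25⊕b26⊕b27⊕b28⊕b29⊕b30⊕b31 = 1⊕1⊕0⊕1⊕0⊕1⊕1⊕0⊕0⊕1⊕1⊕0⊕0⊕0⊕0⊕0 = 1
Syndrome (s16...s1) = 10011 → position 19.
Flip bit 19: corrected codeword = 0011110100010111100011001100000
Data bits at positions 3,5,6,7,9,10,11,12,13,14,15,17,18,19,20,21,22,23,24,25,26,27,28,29,30,31: 11100001011100011001100000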